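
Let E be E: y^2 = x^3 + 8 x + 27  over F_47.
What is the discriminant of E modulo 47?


4 a^3 + 27 b^2 = 4*8^3 + 27*27^2 = 2048 + 19683 = 21731
Delta = -16 * (21731) = -347696
Delta mod 47 = 10

Delta = 10 (mod 47)


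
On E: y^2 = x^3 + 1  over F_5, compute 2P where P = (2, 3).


Doubling: s = (3 x1^2 + a) / (2 y1)
s = (3*2^2 + 0) / (2*3) mod 5 = 2
x3 = s^2 - 2 x1 mod 5 = 2^2 - 2*2 = 0
y3 = s (x1 - x3) - y1 mod 5 = 2 * (2 - 0) - 3 = 1

2P = (0, 1)


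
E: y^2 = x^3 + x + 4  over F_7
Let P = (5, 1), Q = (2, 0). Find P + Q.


P != Q, so use the chord formula.
s = (y2 - y1) / (x2 - x1) = (6) / (4) mod 7 = 5
x3 = s^2 - x1 - x2 mod 7 = 5^2 - 5 - 2 = 4
y3 = s (x1 - x3) - y1 mod 7 = 5 * (5 - 4) - 1 = 4

P + Q = (4, 4)


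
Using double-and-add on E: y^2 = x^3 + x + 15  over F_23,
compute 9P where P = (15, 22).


k = 9 = 1001_2 (binary, LSB first: 1001)
Double-and-add from P = (15, 22):
  bit 0 = 1: acc = O + (15, 22) = (15, 22)
  bit 1 = 0: acc unchanged = (15, 22)
  bit 2 = 0: acc unchanged = (15, 22)
  bit 3 = 1: acc = (15, 22) + (19, 4) = (15, 1)

9P = (15, 1)


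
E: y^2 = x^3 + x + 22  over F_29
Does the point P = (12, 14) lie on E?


Check whether y^2 = x^3 + 1 x + 22 (mod 29) for (x, y) = (12, 14).
LHS: y^2 = 14^2 mod 29 = 22
RHS: x^3 + 1 x + 22 = 12^3 + 1*12 + 22 mod 29 = 22
LHS = RHS

Yes, on the curve


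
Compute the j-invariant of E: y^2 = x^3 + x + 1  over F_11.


Delta = -16(4 a^3 + 27 b^2) mod 11 = 10
-1728 * (4 a)^3 = -1728 * (4*1)^3 mod 11 = 2
j = 2 * 10^(-1) mod 11 = 9

j = 9 (mod 11)


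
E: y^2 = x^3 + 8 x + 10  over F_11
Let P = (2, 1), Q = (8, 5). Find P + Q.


P != Q, so use the chord formula.
s = (y2 - y1) / (x2 - x1) = (4) / (6) mod 11 = 8
x3 = s^2 - x1 - x2 mod 11 = 8^2 - 2 - 8 = 10
y3 = s (x1 - x3) - y1 mod 11 = 8 * (2 - 10) - 1 = 1

P + Q = (10, 1)


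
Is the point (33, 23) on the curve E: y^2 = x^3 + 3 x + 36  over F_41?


Check whether y^2 = x^3 + 3 x + 36 (mod 41) for (x, y) = (33, 23).
LHS: y^2 = 23^2 mod 41 = 37
RHS: x^3 + 3 x + 36 = 33^3 + 3*33 + 36 mod 41 = 33
LHS != RHS

No, not on the curve


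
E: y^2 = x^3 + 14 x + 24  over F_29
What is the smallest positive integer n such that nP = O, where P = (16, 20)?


Compute successive multiples of P until we hit O:
  1P = (16, 20)
  2P = (3, 21)
  3P = (4, 17)
  4P = (0, 13)
  5P = (9, 3)
  6P = (17, 19)
  7P = (26, 19)
  8P = (25, 7)
  ... (continuing to 39P)
  39P = O

ord(P) = 39


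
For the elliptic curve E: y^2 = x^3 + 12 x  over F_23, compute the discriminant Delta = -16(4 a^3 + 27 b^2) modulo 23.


4 a^3 + 27 b^2 = 4*12^3 + 27*0^2 = 6912 + 0 = 6912
Delta = -16 * (6912) = -110592
Delta mod 23 = 15

Delta = 15 (mod 23)


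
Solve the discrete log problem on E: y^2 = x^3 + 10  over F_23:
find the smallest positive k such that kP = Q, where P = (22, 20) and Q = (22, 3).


Enumerate multiples of P until we hit Q = (22, 3):
  1P = (22, 20)
  2P = (8, 19)
  3P = (18, 0)
  4P = (8, 4)
  5P = (22, 3)
Match found at i = 5.

k = 5


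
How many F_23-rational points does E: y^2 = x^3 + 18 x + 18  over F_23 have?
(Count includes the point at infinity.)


For each x in F_23, count y with y^2 = x^3 + 18 x + 18 mod 23:
  x = 0: RHS = 18, y in [8, 15]  -> 2 point(s)
  x = 2: RHS = 16, y in [4, 19]  -> 2 point(s)
  x = 4: RHS = 16, y in [4, 19]  -> 2 point(s)
  x = 5: RHS = 3, y in [7, 16]  -> 2 point(s)
  x = 7: RHS = 4, y in [2, 21]  -> 2 point(s)
  x = 9: RHS = 12, y in [9, 14]  -> 2 point(s)
  x = 10: RHS = 2, y in [5, 18]  -> 2 point(s)
  x = 11: RHS = 6, y in [11, 12]  -> 2 point(s)
  x = 14: RHS = 1, y in [1, 22]  -> 2 point(s)
  x = 15: RHS = 6, y in [11, 12]  -> 2 point(s)
  x = 16: RHS = 9, y in [3, 20]  -> 2 point(s)
  x = 17: RHS = 16, y in [4, 19]  -> 2 point(s)
  x = 20: RHS = 6, y in [11, 12]  -> 2 point(s)
Affine points: 26. Add the point at infinity: total = 27.

#E(F_23) = 27


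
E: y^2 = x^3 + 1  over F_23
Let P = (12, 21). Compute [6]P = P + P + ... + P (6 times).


k = 6 = 110_2 (binary, LSB first: 011)
Double-and-add from P = (12, 21):
  bit 0 = 0: acc unchanged = O
  bit 1 = 1: acc = O + (2, 3) = (2, 3)
  bit 2 = 1: acc = (2, 3) + (0, 1) = (22, 0)

6P = (22, 0)


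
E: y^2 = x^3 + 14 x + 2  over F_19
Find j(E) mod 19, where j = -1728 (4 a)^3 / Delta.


Delta = -16(4 a^3 + 27 b^2) mod 19 = 2
-1728 * (4 a)^3 = -1728 * (4*14)^3 mod 19 = 18
j = 18 * 2^(-1) mod 19 = 9

j = 9 (mod 19)


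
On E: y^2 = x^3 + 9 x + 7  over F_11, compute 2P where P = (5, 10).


Doubling: s = (3 x1^2 + a) / (2 y1)
s = (3*5^2 + 9) / (2*10) mod 11 = 2
x3 = s^2 - 2 x1 mod 11 = 2^2 - 2*5 = 5
y3 = s (x1 - x3) - y1 mod 11 = 2 * (5 - 5) - 10 = 1

2P = (5, 1)


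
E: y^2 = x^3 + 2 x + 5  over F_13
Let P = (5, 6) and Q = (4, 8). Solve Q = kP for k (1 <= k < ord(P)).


Enumerate multiples of P until we hit Q = (4, 8):
  1P = (5, 6)
  2P = (4, 8)
Match found at i = 2.

k = 2


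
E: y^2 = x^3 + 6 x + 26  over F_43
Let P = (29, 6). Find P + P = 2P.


Doubling: s = (3 x1^2 + a) / (2 y1)
s = (3*29^2 + 6) / (2*6) mod 43 = 28
x3 = s^2 - 2 x1 mod 43 = 28^2 - 2*29 = 38
y3 = s (x1 - x3) - y1 mod 43 = 28 * (29 - 38) - 6 = 0

2P = (38, 0)


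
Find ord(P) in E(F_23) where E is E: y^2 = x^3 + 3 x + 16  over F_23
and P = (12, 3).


Compute successive multiples of P until we hit O:
  1P = (12, 3)
  2P = (17, 14)
  3P = (20, 7)
  4P = (20, 16)
  5P = (17, 9)
  6P = (12, 20)
  7P = O

ord(P) = 7


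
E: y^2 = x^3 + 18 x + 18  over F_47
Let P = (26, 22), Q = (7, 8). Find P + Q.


P != Q, so use the chord formula.
s = (y2 - y1) / (x2 - x1) = (33) / (28) mod 47 = 23
x3 = s^2 - x1 - x2 mod 47 = 23^2 - 26 - 7 = 26
y3 = s (x1 - x3) - y1 mod 47 = 23 * (26 - 26) - 22 = 25

P + Q = (26, 25)


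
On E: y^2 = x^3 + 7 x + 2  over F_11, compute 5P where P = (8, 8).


k = 5 = 101_2 (binary, LSB first: 101)
Double-and-add from P = (8, 8):
  bit 0 = 1: acc = O + (8, 8) = (8, 8)
  bit 1 = 0: acc unchanged = (8, 8)
  bit 2 = 1: acc = (8, 8) + (7, 3) = (10, 4)

5P = (10, 4)


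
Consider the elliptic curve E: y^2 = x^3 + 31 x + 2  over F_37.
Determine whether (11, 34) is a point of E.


Check whether y^2 = x^3 + 31 x + 2 (mod 37) for (x, y) = (11, 34).
LHS: y^2 = 34^2 mod 37 = 9
RHS: x^3 + 31 x + 2 = 11^3 + 31*11 + 2 mod 37 = 9
LHS = RHS

Yes, on the curve


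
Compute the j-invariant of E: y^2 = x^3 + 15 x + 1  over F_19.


Delta = -16(4 a^3 + 27 b^2) mod 19 = 16
-1728 * (4 a)^3 = -1728 * (4*15)^3 mod 19 = 8
j = 8 * 16^(-1) mod 19 = 10

j = 10 (mod 19)


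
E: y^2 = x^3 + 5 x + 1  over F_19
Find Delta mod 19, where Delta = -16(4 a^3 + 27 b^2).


4 a^3 + 27 b^2 = 4*5^3 + 27*1^2 = 500 + 27 = 527
Delta = -16 * (527) = -8432
Delta mod 19 = 4

Delta = 4 (mod 19)


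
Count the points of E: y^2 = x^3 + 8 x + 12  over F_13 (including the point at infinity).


For each x in F_13, count y with y^2 = x^3 + 8 x + 12 mod 13:
  x = 0: RHS = 12, y in [5, 8]  -> 2 point(s)
  x = 2: RHS = 10, y in [6, 7]  -> 2 point(s)
  x = 4: RHS = 4, y in [2, 11]  -> 2 point(s)
  x = 6: RHS = 3, y in [4, 9]  -> 2 point(s)
  x = 8: RHS = 3, y in [4, 9]  -> 2 point(s)
  x = 10: RHS = 0, y in [0]  -> 1 point(s)
  x = 11: RHS = 1, y in [1, 12]  -> 2 point(s)
  x = 12: RHS = 3, y in [4, 9]  -> 2 point(s)
Affine points: 15. Add the point at infinity: total = 16.

#E(F_13) = 16


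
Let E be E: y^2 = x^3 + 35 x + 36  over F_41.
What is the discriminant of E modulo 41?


4 a^3 + 27 b^2 = 4*35^3 + 27*36^2 = 171500 + 34992 = 206492
Delta = -16 * (206492) = -3303872
Delta mod 41 = 31

Delta = 31 (mod 41)


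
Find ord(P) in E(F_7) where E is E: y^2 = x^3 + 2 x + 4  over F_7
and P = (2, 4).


Compute successive multiples of P until we hit O:
  1P = (2, 4)
  2P = (3, 3)
  3P = (3, 4)
  4P = (2, 3)
  5P = O

ord(P) = 5


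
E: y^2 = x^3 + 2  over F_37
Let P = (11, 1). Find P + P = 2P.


Doubling: s = (3 x1^2 + a) / (2 y1)
s = (3*11^2 + 0) / (2*1) mod 37 = 15
x3 = s^2 - 2 x1 mod 37 = 15^2 - 2*11 = 18
y3 = s (x1 - x3) - y1 mod 37 = 15 * (11 - 18) - 1 = 5

2P = (18, 5)


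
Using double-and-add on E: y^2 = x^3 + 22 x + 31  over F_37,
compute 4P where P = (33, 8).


k = 4 = 100_2 (binary, LSB first: 001)
Double-and-add from P = (33, 8):
  bit 0 = 0: acc unchanged = O
  bit 1 = 0: acc unchanged = O
  bit 2 = 1: acc = O + (35, 4) = (35, 4)

4P = (35, 4)


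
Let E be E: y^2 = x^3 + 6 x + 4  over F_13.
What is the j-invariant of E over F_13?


Delta = -16(4 a^3 + 27 b^2) mod 13 = 12
-1728 * (4 a)^3 = -1728 * (4*6)^3 mod 13 = 5
j = 5 * 12^(-1) mod 13 = 8

j = 8 (mod 13)


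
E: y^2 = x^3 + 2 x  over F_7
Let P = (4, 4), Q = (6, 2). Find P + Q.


P != Q, so use the chord formula.
s = (y2 - y1) / (x2 - x1) = (5) / (2) mod 7 = 6
x3 = s^2 - x1 - x2 mod 7 = 6^2 - 4 - 6 = 5
y3 = s (x1 - x3) - y1 mod 7 = 6 * (4 - 5) - 4 = 4

P + Q = (5, 4)


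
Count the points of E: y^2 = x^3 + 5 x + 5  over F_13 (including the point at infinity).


For each x in F_13, count y with y^2 = x^3 + 5 x + 5 mod 13:
  x = 2: RHS = 10, y in [6, 7]  -> 2 point(s)
  x = 5: RHS = 12, y in [5, 8]  -> 2 point(s)
  x = 6: RHS = 4, y in [2, 11]  -> 2 point(s)
  x = 9: RHS = 12, y in [5, 8]  -> 2 point(s)
  x = 11: RHS = 0, y in [0]  -> 1 point(s)
  x = 12: RHS = 12, y in [5, 8]  -> 2 point(s)
Affine points: 11. Add the point at infinity: total = 12.

#E(F_13) = 12


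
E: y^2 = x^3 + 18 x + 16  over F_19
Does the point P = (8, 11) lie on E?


Check whether y^2 = x^3 + 18 x + 16 (mod 19) for (x, y) = (8, 11).
LHS: y^2 = 11^2 mod 19 = 7
RHS: x^3 + 18 x + 16 = 8^3 + 18*8 + 16 mod 19 = 7
LHS = RHS

Yes, on the curve


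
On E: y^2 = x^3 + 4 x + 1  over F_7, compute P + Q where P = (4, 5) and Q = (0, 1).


P != Q, so use the chord formula.
s = (y2 - y1) / (x2 - x1) = (3) / (3) mod 7 = 1
x3 = s^2 - x1 - x2 mod 7 = 1^2 - 4 - 0 = 4
y3 = s (x1 - x3) - y1 mod 7 = 1 * (4 - 4) - 5 = 2

P + Q = (4, 2)


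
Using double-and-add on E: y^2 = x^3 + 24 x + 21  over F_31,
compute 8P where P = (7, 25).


k = 8 = 1000_2 (binary, LSB first: 0001)
Double-and-add from P = (7, 25):
  bit 0 = 0: acc unchanged = O
  bit 1 = 0: acc unchanged = O
  bit 2 = 0: acc unchanged = O
  bit 3 = 1: acc = O + (7, 6) = (7, 6)

8P = (7, 6)


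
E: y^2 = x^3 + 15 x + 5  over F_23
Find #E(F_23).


For each x in F_23, count y with y^2 = x^3 + 15 x + 5 mod 23:
  x = 3: RHS = 8, y in [10, 13]  -> 2 point(s)
  x = 6: RHS = 12, y in [9, 14]  -> 2 point(s)
  x = 7: RHS = 16, y in [4, 19]  -> 2 point(s)
  x = 8: RHS = 16, y in [4, 19]  -> 2 point(s)
  x = 9: RHS = 18, y in [8, 15]  -> 2 point(s)
  x = 11: RHS = 6, y in [11, 12]  -> 2 point(s)
  x = 12: RHS = 4, y in [2, 21]  -> 2 point(s)
  x = 18: RHS = 12, y in [9, 14]  -> 2 point(s)
  x = 20: RHS = 2, y in [5, 18]  -> 2 point(s)
  x = 21: RHS = 13, y in [6, 17]  -> 2 point(s)
  x = 22: RHS = 12, y in [9, 14]  -> 2 point(s)
Affine points: 22. Add the point at infinity: total = 23.

#E(F_23) = 23


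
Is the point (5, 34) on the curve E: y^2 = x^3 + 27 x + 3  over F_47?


Check whether y^2 = x^3 + 27 x + 3 (mod 47) for (x, y) = (5, 34).
LHS: y^2 = 34^2 mod 47 = 28
RHS: x^3 + 27 x + 3 = 5^3 + 27*5 + 3 mod 47 = 28
LHS = RHS

Yes, on the curve


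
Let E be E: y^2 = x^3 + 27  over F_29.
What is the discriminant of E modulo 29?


4 a^3 + 27 b^2 = 4*0^3 + 27*27^2 = 0 + 19683 = 19683
Delta = -16 * (19683) = -314928
Delta mod 29 = 12

Delta = 12 (mod 29)


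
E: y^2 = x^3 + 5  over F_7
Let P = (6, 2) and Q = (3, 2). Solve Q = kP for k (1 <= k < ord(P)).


Enumerate multiples of P until we hit Q = (3, 2):
  1P = (6, 2)
  2P = (3, 2)
Match found at i = 2.

k = 2


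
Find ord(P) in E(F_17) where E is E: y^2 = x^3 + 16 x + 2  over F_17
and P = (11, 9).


Compute successive multiples of P until we hit O:
  1P = (11, 9)
  2P = (3, 14)
  3P = (1, 6)
  4P = (9, 12)
  5P = (12, 1)
  6P = (7, 10)
  7P = (15, 9)
  8P = (8, 8)
  ... (continuing to 25P)
  25P = O

ord(P) = 25


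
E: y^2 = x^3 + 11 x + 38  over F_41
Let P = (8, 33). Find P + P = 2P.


Doubling: s = (3 x1^2 + a) / (2 y1)
s = (3*8^2 + 11) / (2*33) mod 41 = 36
x3 = s^2 - 2 x1 mod 41 = 36^2 - 2*8 = 9
y3 = s (x1 - x3) - y1 mod 41 = 36 * (8 - 9) - 33 = 13

2P = (9, 13)


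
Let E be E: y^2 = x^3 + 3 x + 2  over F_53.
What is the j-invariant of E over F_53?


Delta = -16(4 a^3 + 27 b^2) mod 53 = 42
-1728 * (4 a)^3 = -1728 * (4*3)^3 mod 53 = 36
j = 36 * 42^(-1) mod 53 = 16

j = 16 (mod 53)


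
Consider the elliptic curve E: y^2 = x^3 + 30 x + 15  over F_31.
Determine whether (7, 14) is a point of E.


Check whether y^2 = x^3 + 30 x + 15 (mod 31) for (x, y) = (7, 14).
LHS: y^2 = 14^2 mod 31 = 10
RHS: x^3 + 30 x + 15 = 7^3 + 30*7 + 15 mod 31 = 10
LHS = RHS

Yes, on the curve


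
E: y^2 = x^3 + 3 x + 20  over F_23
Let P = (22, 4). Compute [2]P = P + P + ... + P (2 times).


k = 2 = 10_2 (binary, LSB first: 01)
Double-and-add from P = (22, 4):
  bit 0 = 0: acc unchanged = O
  bit 1 = 1: acc = O + (4, 21) = (4, 21)

2P = (4, 21)


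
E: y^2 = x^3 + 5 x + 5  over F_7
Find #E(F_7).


For each x in F_7, count y with y^2 = x^3 + 5 x + 5 mod 7:
  x = 1: RHS = 4, y in [2, 5]  -> 2 point(s)
  x = 2: RHS = 2, y in [3, 4]  -> 2 point(s)
  x = 5: RHS = 1, y in [1, 6]  -> 2 point(s)
Affine points: 6. Add the point at infinity: total = 7.

#E(F_7) = 7


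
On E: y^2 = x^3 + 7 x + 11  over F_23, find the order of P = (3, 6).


Compute successive multiples of P until we hit O:
  1P = (3, 6)
  2P = (18, 9)
  3P = (14, 1)
  4P = (14, 22)
  5P = (18, 14)
  6P = (3, 17)
  7P = O

ord(P) = 7


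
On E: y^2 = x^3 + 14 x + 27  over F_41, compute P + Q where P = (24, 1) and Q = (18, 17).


P != Q, so use the chord formula.
s = (y2 - y1) / (x2 - x1) = (16) / (35) mod 41 = 11
x3 = s^2 - x1 - x2 mod 41 = 11^2 - 24 - 18 = 38
y3 = s (x1 - x3) - y1 mod 41 = 11 * (24 - 38) - 1 = 9

P + Q = (38, 9)


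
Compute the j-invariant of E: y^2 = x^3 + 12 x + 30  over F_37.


Delta = -16(4 a^3 + 27 b^2) mod 37 = 34
-1728 * (4 a)^3 = -1728 * (4*12)^3 mod 37 = 26
j = 26 * 34^(-1) mod 37 = 16

j = 16 (mod 37)


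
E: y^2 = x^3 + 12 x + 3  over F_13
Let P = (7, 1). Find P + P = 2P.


Doubling: s = (3 x1^2 + a) / (2 y1)
s = (3*7^2 + 12) / (2*1) mod 13 = 8
x3 = s^2 - 2 x1 mod 13 = 8^2 - 2*7 = 11
y3 = s (x1 - x3) - y1 mod 13 = 8 * (7 - 11) - 1 = 6

2P = (11, 6)


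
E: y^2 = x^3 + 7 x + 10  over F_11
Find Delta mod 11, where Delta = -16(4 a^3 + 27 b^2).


4 a^3 + 27 b^2 = 4*7^3 + 27*10^2 = 1372 + 2700 = 4072
Delta = -16 * (4072) = -65152
Delta mod 11 = 1

Delta = 1 (mod 11)


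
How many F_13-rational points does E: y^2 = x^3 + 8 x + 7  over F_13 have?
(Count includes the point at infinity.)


For each x in F_13, count y with y^2 = x^3 + 8 x + 7 mod 13:
  x = 1: RHS = 3, y in [4, 9]  -> 2 point(s)
  x = 4: RHS = 12, y in [5, 8]  -> 2 point(s)
  x = 5: RHS = 3, y in [4, 9]  -> 2 point(s)
  x = 7: RHS = 3, y in [4, 9]  -> 2 point(s)
  x = 11: RHS = 9, y in [3, 10]  -> 2 point(s)
Affine points: 10. Add the point at infinity: total = 11.

#E(F_13) = 11


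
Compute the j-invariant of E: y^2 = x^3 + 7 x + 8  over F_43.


Delta = -16(4 a^3 + 27 b^2) mod 43 = 22
-1728 * (4 a)^3 = -1728 * (4*7)^3 mod 43 = 39
j = 39 * 22^(-1) mod 43 = 35

j = 35 (mod 43)


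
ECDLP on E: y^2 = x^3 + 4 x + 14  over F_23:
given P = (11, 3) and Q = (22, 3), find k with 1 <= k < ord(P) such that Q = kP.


Enumerate multiples of P until we hit Q = (22, 3):
  1P = (11, 3)
  2P = (17, 21)
  3P = (4, 18)
  4P = (14, 10)
  5P = (6, 1)
  6P = (8, 12)
  7P = (13, 3)
  8P = (22, 20)
  9P = (19, 16)
  10P = (19, 7)
  11P = (22, 3)
Match found at i = 11.

k = 11


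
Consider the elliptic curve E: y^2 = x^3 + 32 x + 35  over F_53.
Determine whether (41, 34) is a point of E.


Check whether y^2 = x^3 + 32 x + 35 (mod 53) for (x, y) = (41, 34).
LHS: y^2 = 34^2 mod 53 = 43
RHS: x^3 + 32 x + 35 = 41^3 + 32*41 + 35 mod 53 = 43
LHS = RHS

Yes, on the curve


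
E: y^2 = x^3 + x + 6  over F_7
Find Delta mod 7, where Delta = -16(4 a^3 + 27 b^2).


4 a^3 + 27 b^2 = 4*1^3 + 27*6^2 = 4 + 972 = 976
Delta = -16 * (976) = -15616
Delta mod 7 = 1

Delta = 1 (mod 7)


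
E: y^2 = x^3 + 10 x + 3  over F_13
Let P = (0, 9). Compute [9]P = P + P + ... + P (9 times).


k = 9 = 1001_2 (binary, LSB first: 1001)
Double-and-add from P = (0, 9):
  bit 0 = 1: acc = O + (0, 9) = (0, 9)
  bit 1 = 0: acc unchanged = (0, 9)
  bit 2 = 0: acc unchanged = (0, 9)
  bit 3 = 1: acc = (0, 9) + (7, 0) = (5, 3)

9P = (5, 3)


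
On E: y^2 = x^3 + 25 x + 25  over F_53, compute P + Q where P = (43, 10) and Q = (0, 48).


P != Q, so use the chord formula.
s = (y2 - y1) / (x2 - x1) = (38) / (10) mod 53 = 25
x3 = s^2 - x1 - x2 mod 53 = 25^2 - 43 - 0 = 52
y3 = s (x1 - x3) - y1 mod 53 = 25 * (43 - 52) - 10 = 30

P + Q = (52, 30)


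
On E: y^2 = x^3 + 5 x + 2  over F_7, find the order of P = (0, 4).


Compute successive multiples of P until we hit O:
  1P = (0, 4)
  2P = (4, 4)
  3P = (3, 3)
  4P = (1, 1)
  5P = (1, 6)
  6P = (3, 4)
  7P = (4, 3)
  8P = (0, 3)
  ... (continuing to 9P)
  9P = O

ord(P) = 9


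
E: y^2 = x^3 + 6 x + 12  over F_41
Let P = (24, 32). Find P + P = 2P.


Doubling: s = (3 x1^2 + a) / (2 y1)
s = (3*24^2 + 6) / (2*32) mod 41 = 13
x3 = s^2 - 2 x1 mod 41 = 13^2 - 2*24 = 39
y3 = s (x1 - x3) - y1 mod 41 = 13 * (24 - 39) - 32 = 19

2P = (39, 19)


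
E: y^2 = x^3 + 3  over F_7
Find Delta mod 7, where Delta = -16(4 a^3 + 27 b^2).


4 a^3 + 27 b^2 = 4*0^3 + 27*3^2 = 0 + 243 = 243
Delta = -16 * (243) = -3888
Delta mod 7 = 4

Delta = 4 (mod 7)


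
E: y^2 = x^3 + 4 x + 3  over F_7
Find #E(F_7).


For each x in F_7, count y with y^2 = x^3 + 4 x + 3 mod 7:
  x = 1: RHS = 1, y in [1, 6]  -> 2 point(s)
  x = 3: RHS = 0, y in [0]  -> 1 point(s)
  x = 5: RHS = 1, y in [1, 6]  -> 2 point(s)
Affine points: 5. Add the point at infinity: total = 6.

#E(F_7) = 6


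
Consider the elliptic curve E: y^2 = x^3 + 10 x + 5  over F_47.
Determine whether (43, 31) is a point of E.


Check whether y^2 = x^3 + 10 x + 5 (mod 47) for (x, y) = (43, 31).
LHS: y^2 = 31^2 mod 47 = 21
RHS: x^3 + 10 x + 5 = 43^3 + 10*43 + 5 mod 47 = 42
LHS != RHS

No, not on the curve


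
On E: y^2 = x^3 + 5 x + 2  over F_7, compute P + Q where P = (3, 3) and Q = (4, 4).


P != Q, so use the chord formula.
s = (y2 - y1) / (x2 - x1) = (1) / (1) mod 7 = 1
x3 = s^2 - x1 - x2 mod 7 = 1^2 - 3 - 4 = 1
y3 = s (x1 - x3) - y1 mod 7 = 1 * (3 - 1) - 3 = 6

P + Q = (1, 6)


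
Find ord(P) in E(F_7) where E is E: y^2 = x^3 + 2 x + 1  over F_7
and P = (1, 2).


Compute successive multiples of P until we hit O:
  1P = (1, 2)
  2P = (0, 1)
  3P = (0, 6)
  4P = (1, 5)
  5P = O

ord(P) = 5


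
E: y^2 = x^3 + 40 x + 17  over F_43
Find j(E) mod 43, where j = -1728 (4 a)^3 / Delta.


Delta = -16(4 a^3 + 27 b^2) mod 43 = 32
-1728 * (4 a)^3 = -1728 * (4*40)^3 mod 43 = 21
j = 21 * 32^(-1) mod 43 = 2

j = 2 (mod 43)


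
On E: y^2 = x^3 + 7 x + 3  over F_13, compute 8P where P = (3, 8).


k = 8 = 1000_2 (binary, LSB first: 0001)
Double-and-add from P = (3, 8):
  bit 0 = 0: acc unchanged = O
  bit 1 = 0: acc unchanged = O
  bit 2 = 0: acc unchanged = O
  bit 3 = 1: acc = O + (6, 1) = (6, 1)

8P = (6, 1)


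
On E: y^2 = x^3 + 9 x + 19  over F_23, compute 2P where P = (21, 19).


Doubling: s = (3 x1^2 + a) / (2 y1)
s = (3*21^2 + 9) / (2*19) mod 23 = 6
x3 = s^2 - 2 x1 mod 23 = 6^2 - 2*21 = 17
y3 = s (x1 - x3) - y1 mod 23 = 6 * (21 - 17) - 19 = 5

2P = (17, 5)


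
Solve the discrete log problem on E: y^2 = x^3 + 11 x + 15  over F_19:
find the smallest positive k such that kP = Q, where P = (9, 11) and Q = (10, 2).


Enumerate multiples of P until we hit Q = (10, 2):
  1P = (9, 11)
  2P = (17, 2)
  3P = (10, 2)
Match found at i = 3.

k = 3


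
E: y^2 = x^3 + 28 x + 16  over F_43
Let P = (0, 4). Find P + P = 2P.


Doubling: s = (3 x1^2 + a) / (2 y1)
s = (3*0^2 + 28) / (2*4) mod 43 = 25
x3 = s^2 - 2 x1 mod 43 = 25^2 - 2*0 = 23
y3 = s (x1 - x3) - y1 mod 43 = 25 * (0 - 23) - 4 = 23

2P = (23, 23)


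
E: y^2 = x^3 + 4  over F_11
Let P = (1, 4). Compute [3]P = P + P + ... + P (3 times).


k = 3 = 11_2 (binary, LSB first: 11)
Double-and-add from P = (1, 4):
  bit 0 = 1: acc = O + (1, 4) = (1, 4)
  bit 1 = 1: acc = (1, 4) + (10, 5) = (3, 8)

3P = (3, 8)


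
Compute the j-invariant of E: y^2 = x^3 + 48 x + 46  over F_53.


Delta = -16(4 a^3 + 27 b^2) mod 53 = 29
-1728 * (4 a)^3 = -1728 * (4*48)^3 mod 53 = 10
j = 10 * 29^(-1) mod 53 = 4

j = 4 (mod 53)


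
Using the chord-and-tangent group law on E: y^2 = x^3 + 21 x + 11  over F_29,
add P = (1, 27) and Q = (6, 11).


P != Q, so use the chord formula.
s = (y2 - y1) / (x2 - x1) = (13) / (5) mod 29 = 20
x3 = s^2 - x1 - x2 mod 29 = 20^2 - 1 - 6 = 16
y3 = s (x1 - x3) - y1 mod 29 = 20 * (1 - 16) - 27 = 21

P + Q = (16, 21)


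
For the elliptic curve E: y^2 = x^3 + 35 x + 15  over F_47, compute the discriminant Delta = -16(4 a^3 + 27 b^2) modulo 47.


4 a^3 + 27 b^2 = 4*35^3 + 27*15^2 = 171500 + 6075 = 177575
Delta = -16 * (177575) = -2841200
Delta mod 47 = 44

Delta = 44 (mod 47)


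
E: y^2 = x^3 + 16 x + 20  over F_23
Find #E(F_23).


For each x in F_23, count y with y^2 = x^3 + 16 x + 20 mod 23:
  x = 3: RHS = 3, y in [7, 16]  -> 2 point(s)
  x = 5: RHS = 18, y in [8, 15]  -> 2 point(s)
  x = 8: RHS = 16, y in [4, 19]  -> 2 point(s)
  x = 11: RHS = 9, y in [3, 20]  -> 2 point(s)
  x = 12: RHS = 8, y in [10, 13]  -> 2 point(s)
  x = 15: RHS = 1, y in [1, 22]  -> 2 point(s)
  x = 16: RHS = 2, y in [5, 18]  -> 2 point(s)
  x = 21: RHS = 3, y in [7, 16]  -> 2 point(s)
  x = 22: RHS = 3, y in [7, 16]  -> 2 point(s)
Affine points: 18. Add the point at infinity: total = 19.

#E(F_23) = 19


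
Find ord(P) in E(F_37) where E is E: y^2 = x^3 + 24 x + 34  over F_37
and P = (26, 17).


Compute successive multiples of P until we hit O:
  1P = (26, 17)
  2P = (13, 8)
  3P = (23, 5)
  4P = (4, 34)
  5P = (17, 8)
  6P = (32, 14)
  7P = (7, 29)
  8P = (25, 33)
  ... (continuing to 21P)
  21P = O

ord(P) = 21


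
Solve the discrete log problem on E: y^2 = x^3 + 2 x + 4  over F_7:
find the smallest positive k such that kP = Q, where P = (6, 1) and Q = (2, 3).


Enumerate multiples of P until we hit Q = (2, 3):
  1P = (6, 1)
  2P = (3, 3)
  3P = (0, 2)
  4P = (2, 3)
Match found at i = 4.

k = 4


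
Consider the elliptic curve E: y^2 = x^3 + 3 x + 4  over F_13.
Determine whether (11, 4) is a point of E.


Check whether y^2 = x^3 + 3 x + 4 (mod 13) for (x, y) = (11, 4).
LHS: y^2 = 4^2 mod 13 = 3
RHS: x^3 + 3 x + 4 = 11^3 + 3*11 + 4 mod 13 = 3
LHS = RHS

Yes, on the curve


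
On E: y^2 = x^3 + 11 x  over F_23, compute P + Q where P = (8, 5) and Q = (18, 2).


P != Q, so use the chord formula.
s = (y2 - y1) / (x2 - x1) = (20) / (10) mod 23 = 2
x3 = s^2 - x1 - x2 mod 23 = 2^2 - 8 - 18 = 1
y3 = s (x1 - x3) - y1 mod 23 = 2 * (8 - 1) - 5 = 9

P + Q = (1, 9)


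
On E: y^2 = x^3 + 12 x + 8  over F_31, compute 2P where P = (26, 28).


k = 2 = 10_2 (binary, LSB first: 01)
Double-and-add from P = (26, 28):
  bit 0 = 0: acc unchanged = O
  bit 1 = 1: acc = O + (11, 18) = (11, 18)

2P = (11, 18)


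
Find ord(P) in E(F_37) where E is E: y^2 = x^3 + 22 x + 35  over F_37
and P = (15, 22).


Compute successive multiples of P until we hit O:
  1P = (15, 22)
  2P = (10, 16)
  3P = (9, 0)
  4P = (10, 21)
  5P = (15, 15)
  6P = O

ord(P) = 6


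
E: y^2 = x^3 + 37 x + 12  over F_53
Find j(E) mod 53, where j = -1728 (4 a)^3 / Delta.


Delta = -16(4 a^3 + 27 b^2) mod 53 = 20
-1728 * (4 a)^3 = -1728 * (4*37)^3 mod 53 = 33
j = 33 * 20^(-1) mod 53 = 52

j = 52 (mod 53)


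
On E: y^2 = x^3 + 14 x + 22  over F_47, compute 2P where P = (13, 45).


Doubling: s = (3 x1^2 + a) / (2 y1)
s = (3*13^2 + 14) / (2*45) mod 47 = 46
x3 = s^2 - 2 x1 mod 47 = 46^2 - 2*13 = 22
y3 = s (x1 - x3) - y1 mod 47 = 46 * (13 - 22) - 45 = 11

2P = (22, 11)


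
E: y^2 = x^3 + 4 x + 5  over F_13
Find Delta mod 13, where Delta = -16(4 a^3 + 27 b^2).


4 a^3 + 27 b^2 = 4*4^3 + 27*5^2 = 256 + 675 = 931
Delta = -16 * (931) = -14896
Delta mod 13 = 2

Delta = 2 (mod 13)


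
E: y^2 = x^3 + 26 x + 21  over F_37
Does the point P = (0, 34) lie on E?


Check whether y^2 = x^3 + 26 x + 21 (mod 37) for (x, y) = (0, 34).
LHS: y^2 = 34^2 mod 37 = 9
RHS: x^3 + 26 x + 21 = 0^3 + 26*0 + 21 mod 37 = 21
LHS != RHS

No, not on the curve


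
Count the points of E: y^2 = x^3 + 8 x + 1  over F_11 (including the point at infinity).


For each x in F_11, count y with y^2 = x^3 + 8 x + 1 mod 11:
  x = 0: RHS = 1, y in [1, 10]  -> 2 point(s)
  x = 2: RHS = 3, y in [5, 6]  -> 2 point(s)
  x = 4: RHS = 9, y in [3, 8]  -> 2 point(s)
  x = 5: RHS = 1, y in [1, 10]  -> 2 point(s)
  x = 6: RHS = 1, y in [1, 10]  -> 2 point(s)
  x = 7: RHS = 4, y in [2, 9]  -> 2 point(s)
  x = 8: RHS = 5, y in [4, 7]  -> 2 point(s)
  x = 10: RHS = 3, y in [5, 6]  -> 2 point(s)
Affine points: 16. Add the point at infinity: total = 17.

#E(F_11) = 17


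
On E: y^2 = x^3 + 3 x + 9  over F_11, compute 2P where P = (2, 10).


Doubling: s = (3 x1^2 + a) / (2 y1)
s = (3*2^2 + 3) / (2*10) mod 11 = 9
x3 = s^2 - 2 x1 mod 11 = 9^2 - 2*2 = 0
y3 = s (x1 - x3) - y1 mod 11 = 9 * (2 - 0) - 10 = 8

2P = (0, 8)


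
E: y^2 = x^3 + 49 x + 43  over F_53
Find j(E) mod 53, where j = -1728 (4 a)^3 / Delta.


Delta = -16(4 a^3 + 27 b^2) mod 53 = 10
-1728 * (4 a)^3 = -1728 * (4*49)^3 mod 53 = 3
j = 3 * 10^(-1) mod 53 = 48

j = 48 (mod 53)


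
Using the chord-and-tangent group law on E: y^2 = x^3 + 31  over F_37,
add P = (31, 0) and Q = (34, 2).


P != Q, so use the chord formula.
s = (y2 - y1) / (x2 - x1) = (2) / (3) mod 37 = 13
x3 = s^2 - x1 - x2 mod 37 = 13^2 - 31 - 34 = 30
y3 = s (x1 - x3) - y1 mod 37 = 13 * (31 - 30) - 0 = 13

P + Q = (30, 13)


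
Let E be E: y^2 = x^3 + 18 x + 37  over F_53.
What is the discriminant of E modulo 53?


4 a^3 + 27 b^2 = 4*18^3 + 27*37^2 = 23328 + 36963 = 60291
Delta = -16 * (60291) = -964656
Delta mod 53 = 50

Delta = 50 (mod 53)


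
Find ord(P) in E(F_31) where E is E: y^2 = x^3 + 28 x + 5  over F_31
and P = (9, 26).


Compute successive multiples of P until we hit O:
  1P = (9, 26)
  2P = (0, 6)
  3P = (30, 10)
  4P = (2, 10)
  5P = (17, 0)
  6P = (2, 21)
  7P = (30, 21)
  8P = (0, 25)
  ... (continuing to 10P)
  10P = O

ord(P) = 10


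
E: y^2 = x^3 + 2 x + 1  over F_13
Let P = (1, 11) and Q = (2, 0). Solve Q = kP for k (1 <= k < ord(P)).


Enumerate multiples of P until we hit Q = (2, 0):
  1P = (1, 11)
  2P = (2, 0)
Match found at i = 2.

k = 2


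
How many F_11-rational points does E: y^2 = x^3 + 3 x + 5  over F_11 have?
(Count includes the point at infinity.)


For each x in F_11, count y with y^2 = x^3 + 3 x + 5 mod 11:
  x = 0: RHS = 5, y in [4, 7]  -> 2 point(s)
  x = 1: RHS = 9, y in [3, 8]  -> 2 point(s)
  x = 4: RHS = 4, y in [2, 9]  -> 2 point(s)
  x = 10: RHS = 1, y in [1, 10]  -> 2 point(s)
Affine points: 8. Add the point at infinity: total = 9.

#E(F_11) = 9


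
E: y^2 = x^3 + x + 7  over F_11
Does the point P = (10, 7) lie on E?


Check whether y^2 = x^3 + 1 x + 7 (mod 11) for (x, y) = (10, 7).
LHS: y^2 = 7^2 mod 11 = 5
RHS: x^3 + 1 x + 7 = 10^3 + 1*10 + 7 mod 11 = 5
LHS = RHS

Yes, on the curve


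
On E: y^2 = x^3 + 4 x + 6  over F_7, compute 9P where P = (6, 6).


k = 9 = 1001_2 (binary, LSB first: 1001)
Double-and-add from P = (6, 6):
  bit 0 = 1: acc = O + (6, 6) = (6, 6)
  bit 1 = 0: acc unchanged = (6, 6)
  bit 2 = 0: acc unchanged = (6, 6)
  bit 3 = 1: acc = (6, 6) + (1, 5) = (2, 6)

9P = (2, 6)


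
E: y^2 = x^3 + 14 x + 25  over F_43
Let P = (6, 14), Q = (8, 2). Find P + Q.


P != Q, so use the chord formula.
s = (y2 - y1) / (x2 - x1) = (31) / (2) mod 43 = 37
x3 = s^2 - x1 - x2 mod 43 = 37^2 - 6 - 8 = 22
y3 = s (x1 - x3) - y1 mod 43 = 37 * (6 - 22) - 14 = 39

P + Q = (22, 39)


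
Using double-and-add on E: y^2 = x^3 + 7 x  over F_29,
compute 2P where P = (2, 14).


k = 2 = 10_2 (binary, LSB first: 01)
Double-and-add from P = (2, 14):
  bit 0 = 0: acc unchanged = O
  bit 1 = 1: acc = O + (9, 3) = (9, 3)

2P = (9, 3)


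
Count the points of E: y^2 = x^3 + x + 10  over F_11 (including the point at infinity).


For each x in F_11, count y with y^2 = x^3 + 1 x + 10 mod 11:
  x = 1: RHS = 1, y in [1, 10]  -> 2 point(s)
  x = 2: RHS = 9, y in [3, 8]  -> 2 point(s)
  x = 4: RHS = 1, y in [1, 10]  -> 2 point(s)
  x = 6: RHS = 1, y in [1, 10]  -> 2 point(s)
  x = 9: RHS = 0, y in [0]  -> 1 point(s)
Affine points: 9. Add the point at infinity: total = 10.

#E(F_11) = 10


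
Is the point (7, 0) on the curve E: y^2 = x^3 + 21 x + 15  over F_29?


Check whether y^2 = x^3 + 21 x + 15 (mod 29) for (x, y) = (7, 0).
LHS: y^2 = 0^2 mod 29 = 0
RHS: x^3 + 21 x + 15 = 7^3 + 21*7 + 15 mod 29 = 12
LHS != RHS

No, not on the curve


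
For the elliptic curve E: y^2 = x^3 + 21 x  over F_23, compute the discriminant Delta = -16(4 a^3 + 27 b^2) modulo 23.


4 a^3 + 27 b^2 = 4*21^3 + 27*0^2 = 37044 + 0 = 37044
Delta = -16 * (37044) = -592704
Delta mod 23 = 6

Delta = 6 (mod 23)


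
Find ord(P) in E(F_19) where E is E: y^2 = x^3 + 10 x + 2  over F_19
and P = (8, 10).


Compute successive multiples of P until we hit O:
  1P = (8, 10)
  2P = (14, 13)
  3P = (2, 12)
  4P = (7, 15)
  5P = (10, 0)
  6P = (7, 4)
  7P = (2, 7)
  8P = (14, 6)
  ... (continuing to 10P)
  10P = O

ord(P) = 10


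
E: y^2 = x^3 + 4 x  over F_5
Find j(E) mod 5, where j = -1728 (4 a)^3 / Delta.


Delta = -16(4 a^3 + 27 b^2) mod 5 = 4
-1728 * (4 a)^3 = -1728 * (4*4)^3 mod 5 = 2
j = 2 * 4^(-1) mod 5 = 3

j = 3 (mod 5)


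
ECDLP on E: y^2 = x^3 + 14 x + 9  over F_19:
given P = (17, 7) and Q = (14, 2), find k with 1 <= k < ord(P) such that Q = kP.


Enumerate multiples of P until we hit Q = (14, 2):
  1P = (17, 7)
  2P = (9, 16)
  3P = (10, 16)
  4P = (8, 14)
  5P = (0, 3)
  6P = (6, 9)
  7P = (2, 11)
  8P = (1, 9)
  9P = (12, 9)
  10P = (16, 4)
  11P = (14, 2)
Match found at i = 11.

k = 11


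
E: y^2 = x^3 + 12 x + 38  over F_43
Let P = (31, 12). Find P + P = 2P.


Doubling: s = (3 x1^2 + a) / (2 y1)
s = (3*31^2 + 12) / (2*12) mod 43 = 40
x3 = s^2 - 2 x1 mod 43 = 40^2 - 2*31 = 33
y3 = s (x1 - x3) - y1 mod 43 = 40 * (31 - 33) - 12 = 37

2P = (33, 37)


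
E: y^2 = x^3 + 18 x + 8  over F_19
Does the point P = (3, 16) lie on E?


Check whether y^2 = x^3 + 18 x + 8 (mod 19) for (x, y) = (3, 16).
LHS: y^2 = 16^2 mod 19 = 9
RHS: x^3 + 18 x + 8 = 3^3 + 18*3 + 8 mod 19 = 13
LHS != RHS

No, not on the curve


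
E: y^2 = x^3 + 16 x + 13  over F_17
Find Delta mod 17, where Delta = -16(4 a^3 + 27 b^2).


4 a^3 + 27 b^2 = 4*16^3 + 27*13^2 = 16384 + 4563 = 20947
Delta = -16 * (20947) = -335152
Delta mod 17 = 3

Delta = 3 (mod 17)


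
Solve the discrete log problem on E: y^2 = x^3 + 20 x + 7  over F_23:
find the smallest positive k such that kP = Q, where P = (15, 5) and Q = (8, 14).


Enumerate multiples of P until we hit Q = (8, 14):
  1P = (15, 5)
  2P = (22, 3)
  3P = (18, 9)
  4P = (2, 20)
  5P = (14, 8)
  6P = (3, 5)
  7P = (5, 18)
  8P = (4, 6)
  9P = (8, 9)
  10P = (13, 7)
  11P = (19, 22)
  12P = (20, 14)
  13P = (17, 19)
  14P = (17, 4)
  15P = (20, 9)
  16P = (19, 1)
  17P = (13, 16)
  18P = (8, 14)
Match found at i = 18.

k = 18


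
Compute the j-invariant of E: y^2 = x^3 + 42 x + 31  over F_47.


Delta = -16(4 a^3 + 27 b^2) mod 47 = 9
-1728 * (4 a)^3 = -1728 * (4*42)^3 mod 47 = 31
j = 31 * 9^(-1) mod 47 = 40

j = 40 (mod 47)


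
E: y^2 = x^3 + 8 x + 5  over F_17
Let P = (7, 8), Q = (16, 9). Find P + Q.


P != Q, so use the chord formula.
s = (y2 - y1) / (x2 - x1) = (1) / (9) mod 17 = 2
x3 = s^2 - x1 - x2 mod 17 = 2^2 - 7 - 16 = 15
y3 = s (x1 - x3) - y1 mod 17 = 2 * (7 - 15) - 8 = 10

P + Q = (15, 10)


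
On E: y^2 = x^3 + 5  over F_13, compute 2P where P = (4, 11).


k = 2 = 10_2 (binary, LSB first: 01)
Double-and-add from P = (4, 11):
  bit 0 = 0: acc unchanged = O
  bit 1 = 1: acc = O + (6, 0) = (6, 0)

2P = (6, 0)


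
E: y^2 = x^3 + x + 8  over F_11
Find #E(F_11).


For each x in F_11, count y with y^2 = x^3 + 1 x + 8 mod 11:
  x = 3: RHS = 5, y in [4, 7]  -> 2 point(s)
  x = 8: RHS = 0, y in [0]  -> 1 point(s)
  x = 9: RHS = 9, y in [3, 8]  -> 2 point(s)
Affine points: 5. Add the point at infinity: total = 6.

#E(F_11) = 6


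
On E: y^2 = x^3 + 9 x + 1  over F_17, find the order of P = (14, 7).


Compute successive multiples of P until we hit O:
  1P = (14, 7)
  2P = (14, 10)
  3P = O

ord(P) = 3


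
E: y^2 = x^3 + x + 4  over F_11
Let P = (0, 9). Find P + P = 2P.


Doubling: s = (3 x1^2 + a) / (2 y1)
s = (3*0^2 + 1) / (2*9) mod 11 = 8
x3 = s^2 - 2 x1 mod 11 = 8^2 - 2*0 = 9
y3 = s (x1 - x3) - y1 mod 11 = 8 * (0 - 9) - 9 = 7

2P = (9, 7)


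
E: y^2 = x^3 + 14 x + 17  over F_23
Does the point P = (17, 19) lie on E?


Check whether y^2 = x^3 + 14 x + 17 (mod 23) for (x, y) = (17, 19).
LHS: y^2 = 19^2 mod 23 = 16
RHS: x^3 + 14 x + 17 = 17^3 + 14*17 + 17 mod 23 = 16
LHS = RHS

Yes, on the curve


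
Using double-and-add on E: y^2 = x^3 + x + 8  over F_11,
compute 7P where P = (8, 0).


k = 7 = 111_2 (binary, LSB first: 111)
Double-and-add from P = (8, 0):
  bit 0 = 1: acc = O + (8, 0) = (8, 0)
  bit 1 = 1: acc = (8, 0) + O = (8, 0)
  bit 2 = 1: acc = (8, 0) + O = (8, 0)

7P = (8, 0)


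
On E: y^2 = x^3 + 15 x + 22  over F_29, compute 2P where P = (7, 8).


Doubling: s = (3 x1^2 + a) / (2 y1)
s = (3*7^2 + 15) / (2*8) mod 29 = 21
x3 = s^2 - 2 x1 mod 29 = 21^2 - 2*7 = 21
y3 = s (x1 - x3) - y1 mod 29 = 21 * (7 - 21) - 8 = 17

2P = (21, 17)


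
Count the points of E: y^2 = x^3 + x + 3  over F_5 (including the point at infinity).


For each x in F_5, count y with y^2 = x^3 + 1 x + 3 mod 5:
  x = 1: RHS = 0, y in [0]  -> 1 point(s)
  x = 4: RHS = 1, y in [1, 4]  -> 2 point(s)
Affine points: 3. Add the point at infinity: total = 4.

#E(F_5) = 4


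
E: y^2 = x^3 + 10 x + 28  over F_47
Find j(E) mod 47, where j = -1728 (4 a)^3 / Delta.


Delta = -16(4 a^3 + 27 b^2) mod 47 = 8
-1728 * (4 a)^3 = -1728 * (4*10)^3 mod 47 = 34
j = 34 * 8^(-1) mod 47 = 16

j = 16 (mod 47)


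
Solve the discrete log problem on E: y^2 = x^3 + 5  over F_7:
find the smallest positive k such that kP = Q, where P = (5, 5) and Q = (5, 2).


Enumerate multiples of P until we hit Q = (5, 2):
  1P = (5, 5)
  2P = (6, 5)
  3P = (3, 2)
  4P = (3, 5)
  5P = (6, 2)
  6P = (5, 2)
Match found at i = 6.

k = 6


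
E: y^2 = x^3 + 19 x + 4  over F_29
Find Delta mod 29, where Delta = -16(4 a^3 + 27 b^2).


4 a^3 + 27 b^2 = 4*19^3 + 27*4^2 = 27436 + 432 = 27868
Delta = -16 * (27868) = -445888
Delta mod 29 = 16

Delta = 16 (mod 29)


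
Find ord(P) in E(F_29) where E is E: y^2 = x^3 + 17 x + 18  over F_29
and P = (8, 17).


Compute successive multiples of P until we hit O:
  1P = (8, 17)
  2P = (4, 11)
  3P = (12, 6)
  4P = (22, 7)
  5P = (22, 22)
  6P = (12, 23)
  7P = (4, 18)
  8P = (8, 12)
  ... (continuing to 9P)
  9P = O

ord(P) = 9


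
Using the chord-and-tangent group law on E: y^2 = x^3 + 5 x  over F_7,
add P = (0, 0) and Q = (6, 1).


P != Q, so use the chord formula.
s = (y2 - y1) / (x2 - x1) = (1) / (6) mod 7 = 6
x3 = s^2 - x1 - x2 mod 7 = 6^2 - 0 - 6 = 2
y3 = s (x1 - x3) - y1 mod 7 = 6 * (0 - 2) - 0 = 2

P + Q = (2, 2)


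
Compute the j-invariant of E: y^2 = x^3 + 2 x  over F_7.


Delta = -16(4 a^3 + 27 b^2) mod 7 = 6
-1728 * (4 a)^3 = -1728 * (4*2)^3 mod 7 = 1
j = 1 * 6^(-1) mod 7 = 6

j = 6 (mod 7)


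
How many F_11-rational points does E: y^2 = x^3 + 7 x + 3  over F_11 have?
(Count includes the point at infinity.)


For each x in F_11, count y with y^2 = x^3 + 7 x + 3 mod 11:
  x = 0: RHS = 3, y in [5, 6]  -> 2 point(s)
  x = 1: RHS = 0, y in [0]  -> 1 point(s)
  x = 2: RHS = 3, y in [5, 6]  -> 2 point(s)
  x = 5: RHS = 9, y in [3, 8]  -> 2 point(s)
  x = 9: RHS = 3, y in [5, 6]  -> 2 point(s)
Affine points: 9. Add the point at infinity: total = 10.

#E(F_11) = 10


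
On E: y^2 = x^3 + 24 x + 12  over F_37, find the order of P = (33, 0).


Compute successive multiples of P until we hit O:
  1P = (33, 0)
  2P = O

ord(P) = 2


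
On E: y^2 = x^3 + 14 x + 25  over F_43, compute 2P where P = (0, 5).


Doubling: s = (3 x1^2 + a) / (2 y1)
s = (3*0^2 + 14) / (2*5) mod 43 = 10
x3 = s^2 - 2 x1 mod 43 = 10^2 - 2*0 = 14
y3 = s (x1 - x3) - y1 mod 43 = 10 * (0 - 14) - 5 = 27

2P = (14, 27)


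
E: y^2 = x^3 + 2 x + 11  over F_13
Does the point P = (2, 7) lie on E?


Check whether y^2 = x^3 + 2 x + 11 (mod 13) for (x, y) = (2, 7).
LHS: y^2 = 7^2 mod 13 = 10
RHS: x^3 + 2 x + 11 = 2^3 + 2*2 + 11 mod 13 = 10
LHS = RHS

Yes, on the curve


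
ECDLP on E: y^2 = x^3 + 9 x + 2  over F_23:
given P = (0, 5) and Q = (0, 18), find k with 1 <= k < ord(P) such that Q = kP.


Enumerate multiples of P until we hit Q = (0, 18):
  1P = (0, 5)
  2P = (13, 4)
  3P = (13, 19)
  4P = (0, 18)
Match found at i = 4.

k = 4


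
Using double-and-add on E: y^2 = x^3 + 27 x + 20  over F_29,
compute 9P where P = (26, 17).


k = 9 = 1001_2 (binary, LSB first: 1001)
Double-and-add from P = (26, 17):
  bit 0 = 1: acc = O + (26, 17) = (26, 17)
  bit 1 = 0: acc unchanged = (26, 17)
  bit 2 = 0: acc unchanged = (26, 17)
  bit 3 = 1: acc = (26, 17) + (9, 8) = (0, 7)

9P = (0, 7)


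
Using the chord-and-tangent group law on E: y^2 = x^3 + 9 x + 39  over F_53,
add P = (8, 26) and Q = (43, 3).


P != Q, so use the chord formula.
s = (y2 - y1) / (x2 - x1) = (30) / (35) mod 53 = 16
x3 = s^2 - x1 - x2 mod 53 = 16^2 - 8 - 43 = 46
y3 = s (x1 - x3) - y1 mod 53 = 16 * (8 - 46) - 26 = 2

P + Q = (46, 2)


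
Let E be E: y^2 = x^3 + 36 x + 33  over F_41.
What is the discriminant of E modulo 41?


4 a^3 + 27 b^2 = 4*36^3 + 27*33^2 = 186624 + 29403 = 216027
Delta = -16 * (216027) = -3456432
Delta mod 41 = 32

Delta = 32 (mod 41)


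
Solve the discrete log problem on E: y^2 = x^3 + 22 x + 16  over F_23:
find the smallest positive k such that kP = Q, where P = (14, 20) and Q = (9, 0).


Enumerate multiples of P until we hit Q = (9, 0):
  1P = (14, 20)
  2P = (22, 19)
  3P = (19, 18)
  4P = (15, 8)
  5P = (0, 19)
  6P = (11, 18)
  7P = (1, 4)
  8P = (17, 17)
  9P = (16, 5)
  10P = (9, 0)
Match found at i = 10.

k = 10


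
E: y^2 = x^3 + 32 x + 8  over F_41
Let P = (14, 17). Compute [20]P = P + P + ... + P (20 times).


k = 20 = 10100_2 (binary, LSB first: 00101)
Double-and-add from P = (14, 17):
  bit 0 = 0: acc unchanged = O
  bit 1 = 0: acc unchanged = O
  bit 2 = 1: acc = O + (40, 4) = (40, 4)
  bit 3 = 0: acc unchanged = (40, 4)
  bit 4 = 1: acc = (40, 4) + (32, 37) = (11, 25)

20P = (11, 25)


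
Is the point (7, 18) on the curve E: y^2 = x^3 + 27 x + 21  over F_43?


Check whether y^2 = x^3 + 27 x + 21 (mod 43) for (x, y) = (7, 18).
LHS: y^2 = 18^2 mod 43 = 23
RHS: x^3 + 27 x + 21 = 7^3 + 27*7 + 21 mod 43 = 37
LHS != RHS

No, not on the curve


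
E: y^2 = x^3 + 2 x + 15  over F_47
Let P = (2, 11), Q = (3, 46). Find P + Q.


P != Q, so use the chord formula.
s = (y2 - y1) / (x2 - x1) = (35) / (1) mod 47 = 35
x3 = s^2 - x1 - x2 mod 47 = 35^2 - 2 - 3 = 45
y3 = s (x1 - x3) - y1 mod 47 = 35 * (2 - 45) - 11 = 35

P + Q = (45, 35)


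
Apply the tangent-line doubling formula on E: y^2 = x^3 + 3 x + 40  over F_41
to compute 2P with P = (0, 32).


Doubling: s = (3 x1^2 + a) / (2 y1)
s = (3*0^2 + 3) / (2*32) mod 41 = 34
x3 = s^2 - 2 x1 mod 41 = 34^2 - 2*0 = 8
y3 = s (x1 - x3) - y1 mod 41 = 34 * (0 - 8) - 32 = 24

2P = (8, 24)


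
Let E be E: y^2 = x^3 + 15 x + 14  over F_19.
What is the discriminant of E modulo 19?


4 a^3 + 27 b^2 = 4*15^3 + 27*14^2 = 13500 + 5292 = 18792
Delta = -16 * (18792) = -300672
Delta mod 19 = 3

Delta = 3 (mod 19)


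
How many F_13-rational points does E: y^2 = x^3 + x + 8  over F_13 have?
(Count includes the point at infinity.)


For each x in F_13, count y with y^2 = x^3 + 1 x + 8 mod 13:
  x = 1: RHS = 10, y in [6, 7]  -> 2 point(s)
  x = 3: RHS = 12, y in [5, 8]  -> 2 point(s)
  x = 6: RHS = 9, y in [3, 10]  -> 2 point(s)
  x = 10: RHS = 4, y in [2, 11]  -> 2 point(s)
Affine points: 8. Add the point at infinity: total = 9.

#E(F_13) = 9
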